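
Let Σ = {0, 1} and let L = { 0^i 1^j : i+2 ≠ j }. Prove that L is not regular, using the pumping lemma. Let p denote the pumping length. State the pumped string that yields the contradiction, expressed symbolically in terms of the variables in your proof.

0^{p+p!} 1^{p+p!+2}

Toward a contradiction, assume L is regular with pumping length p.
Choose w = 0^p 1^{p+p!+2}. Since p ≠ (p+p!+2)-2 = p+p!, w ∈ L; and |w| ≥ p.
The pumping lemma gives a decomposition w = xyz where |xy| ≤ p and |y| ≥ 1.
Because |xy| ≤ p and w begins with p copies of 0, we have y = 0^k with 1 ≤ k ≤ p.
Since 1 ≤ k ≤ p, k divides p!; set t = 1 + p!/k. Then xy^t z has p + (p!/k)·k = p + p! copies of 0. Now the 0-count is p+p! and (1-count)-2 = (p+p!+2)-2 = p+p!, so i+2 ≠ j fails. So xy^t z = 0^{p+p!} 1^{p+p!+2} ∉ L.
This is a contradiction; hence L is not regular.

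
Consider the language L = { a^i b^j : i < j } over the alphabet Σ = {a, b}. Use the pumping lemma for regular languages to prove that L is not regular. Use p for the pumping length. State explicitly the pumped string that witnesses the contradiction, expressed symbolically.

a^{p+k} b^{p+1}

Assume L is regular; let p be its pumping constant.
Choose w = a^p b^{p+1} ∈ L, with |w| = 2p+1 ≥ p.
The pumping lemma gives a decomposition w = xyz where |xy| ≤ p and |y| ≥ 1.
The first p characters of w are a's, so xy (and hence y) consists only of a's. Write y = a^k, 1 ≤ k ≤ p.
Consider xy^2z = a^{p+k} b^{p+1}. Since k ≥ 1, the a-count p+k is at least p+1, so i < j fails; thus xy^2z ∉ L.
This contradicts the pumping lemma, so L is not regular.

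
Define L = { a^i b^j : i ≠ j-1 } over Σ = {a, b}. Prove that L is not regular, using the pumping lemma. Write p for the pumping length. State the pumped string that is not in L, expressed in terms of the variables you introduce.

a^{p+p!} b^{p+p!+1}

Assume L is regular; let p be its pumping constant.
Choose w = a^p b^{p+p!+1}. Since p ≠ (p+p!+1)-1 = p+p!, w ∈ L; and |w| ≥ p.
By the pumping lemma, w = xyz with |xy| ≤ p and |y| ≥ 1.
Since the first p symbols of w are all a's and |xy| ≤ p, y lies entirely in the leading a-block: y = a^k for some k with 1 ≤ k ≤ p.
Since 1 ≤ k ≤ p, k divides p!; set t = 1 + p!/k. Then xy^t z has p + (p!/k)·k = p + p! copies of a. Now the a-count is p+p! and (b-count)-1 = (p+p!+1)-1 = p+p!, so i ≠ j-1 fails. So xy^t z = a^{p+p!} b^{p+p!+1} ∉ L.
This contradicts the pumping lemma, so L is not regular.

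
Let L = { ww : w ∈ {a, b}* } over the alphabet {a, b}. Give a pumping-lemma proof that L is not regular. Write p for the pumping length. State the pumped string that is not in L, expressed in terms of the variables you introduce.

a^{p+k} b^p a^p b^p

Toward a contradiction, assume L is regular with pumping length p.
Take w = a^p b^p a^p b^p = uu where u = a^pb^p; then w ∈ L and |w| = 4p ≥ p.
Write w = xyz as guaranteed by the lemma, with |xy| ≤ p and |y| ≥ 1.
Because |xy| ≤ p and w begins with p copies of a, we have y = a^k with 1 ≤ k ≤ p.
Pump with i = 2: xy^2z = a^{p+k} b^p a^p b^p, of length 4p+k. Suppose this equals vv. The string starts with a and ends with b, so v does too; thus the boundary between the two copies of v is a b→a transition. There is exactly one such transition, at position 2p+k, so |v| = 2p+k and |vv| = 4p+2k ≠ 4p+k since k ≥ 1. So xy^2z ∉ L.
This contradicts the pumping lemma, so L is not regular.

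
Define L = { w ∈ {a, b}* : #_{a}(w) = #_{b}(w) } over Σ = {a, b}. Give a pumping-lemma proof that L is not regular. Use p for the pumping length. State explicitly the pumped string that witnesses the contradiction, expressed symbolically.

Assume L is regular; let p be its pumping constant.
Choose w = a^p b^p ∈ L with |w| = 2p ≥ p.
The pumping lemma gives a decomposition w = xyz where |xy| ≤ p and y is nonempty.
The first p characters of w are a's, so xy (and hence y) consists only of a's. Write y = a^k, 1 ≤ k ≤ p.
Pump with i = 2: xy^2z = a^{p+k} b^p has p+k occurrences of a but only p of b. Since k ≥ 1 the counts differ, so xy^2z ∉ L.
This is a contradiction; hence L is not regular.

a^{p+k} b^p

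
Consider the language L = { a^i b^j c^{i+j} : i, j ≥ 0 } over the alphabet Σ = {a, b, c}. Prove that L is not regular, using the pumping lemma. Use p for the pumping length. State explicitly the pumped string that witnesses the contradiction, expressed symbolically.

a^{p+k} b^p c^{2p}

Assume L is regular. Let p be the pumping length given by the pumping lemma.
Take w = a^p b^p c^{2p} ∈ L (with i=j=p, i+j=2p), |w| = 4p ≥ p.
Write w = xyz as guaranteed by the lemma, with |xy| ≤ p and |y| > 0.
The first p characters of w are a's, so xy (and hence y) consists only of a's. Write y = a^k, 1 ≤ k ≤ p.
Consider xy^2z = a^{p+k} b^p c^{2p}. Now the a- and b-counts sum to 2p+k, but the c-count is 2p ≠ 2p+k. So xy^2z ∉ L.
This is a contradiction; hence L is not regular.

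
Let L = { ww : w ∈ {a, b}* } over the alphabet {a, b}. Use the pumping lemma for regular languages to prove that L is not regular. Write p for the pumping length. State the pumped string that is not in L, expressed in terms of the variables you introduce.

Assume L is regular. Let p be the pumping length given by the pumping lemma.
Take w = a^p b^p a^p b^p = uu where u = a^pb^p; then w ∈ L and |w| = 4p ≥ p.
The pumping lemma gives a decomposition w = xyz where |xy| ≤ p and y is nonempty.
Because |xy| ≤ p and w begins with p copies of a, we have y = a^k with 1 ≤ k ≤ p.
Pump with i = 2: xy^2z = a^{p+k} b^p a^p b^p, of length 4p+k. Suppose this equals vv. The string starts with a and ends with b, so v does too; thus the boundary between the two copies of v is a b→a transition. There is exactly one such transition, at position 2p+k, so |v| = 2p+k and |vv| = 4p+2k ≠ 4p+k since k ≥ 1. So xy^2z ∉ L.
Contradiction. Therefore L is not regular.

a^{p+k} b^p a^p b^p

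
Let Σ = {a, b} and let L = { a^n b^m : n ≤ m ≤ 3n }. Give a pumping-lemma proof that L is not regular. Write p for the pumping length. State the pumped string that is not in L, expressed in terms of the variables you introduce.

Suppose for contradiction that L is regular, and let p be the pumping length.
Take w = a^p b^p ∈ L (since p ≤ p ≤ 3p), with |w| = 2p ≥ p.
The pumping lemma gives a decomposition w = xyz where |xy| ≤ p and y is nonempty.
Since the first p symbols of w are all a's and |xy| ≤ p, y lies entirely in the leading a-block: y = a^k for some k with 1 ≤ k ≤ p.
Pump with i = 2: xy^2z = a^{p+k} b^p. Now n = p+k > p = m, so the condition n ≤ m fails. Thus xy^2z ∉ L.
This contradicts the pumping lemma, so L is not regular.

a^{p+k} b^p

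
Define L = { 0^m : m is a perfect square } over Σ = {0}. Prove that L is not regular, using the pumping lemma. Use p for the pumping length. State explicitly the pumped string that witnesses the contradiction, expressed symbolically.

Assume L is regular; let p be its pumping constant.
Take w = 0^{p²} ∈ L with |w| = p² ≥ p.
By the pumping lemma, w = xyz with |xy| ≤ p and |y| ≥ 1.
Then y = 0^k for some k with 1 ≤ k ≤ p.
Pump with i = 2: xy^2z = 0^{p²+k}. Since 1 ≤ k ≤ p, p² < p²+k ≤ p²+p < (p+1)², so p²+k lies strictly between consecutive squares and is not a perfect square. So xy^2z ∉ L.
This is a contradiction; hence L is not regular.

0^{p²+k}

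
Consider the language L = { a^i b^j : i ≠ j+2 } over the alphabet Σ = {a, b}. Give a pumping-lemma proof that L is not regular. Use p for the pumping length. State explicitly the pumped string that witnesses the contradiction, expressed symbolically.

Toward a contradiction, assume L is regular with pumping length p.
Choose w = a^p b^{p+p!-2}. Since p ≠ (p+p!-2)+2 = p+p!, w ∈ L; and |w| ≥ p.
Write w = xyz as guaranteed by the lemma, with |xy| ≤ p and y is nonempty.
Because |xy| ≤ p and w begins with p copies of a, we have y = a^k with 1 ≤ k ≤ p.
Since 1 ≤ k ≤ p, k divides p!; set t = 1 + p!/k. Then xy^t z has p + (p!/k)·k = p + p! copies of a. Now the a-count is p+p! and (b-count)+2 = (p+p!-2)+2 = p+p!, so i ≠ j+2 fails. So xy^t z = a^{p+p!} b^{p+p!-2} ∉ L.
This is a contradiction; hence L is not regular.

a^{p+p!} b^{p+p!-2}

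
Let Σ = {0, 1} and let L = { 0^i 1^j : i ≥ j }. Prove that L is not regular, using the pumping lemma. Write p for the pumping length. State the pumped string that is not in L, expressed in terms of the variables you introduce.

Assume L is regular; let p be its pumping constant.
Choose w = 0^p 1^p ∈ L, with |w| = 2p ≥ p.
Write w = xyz as guaranteed by the lemma, with |xy| ≤ p and |y| ≥ 1.
Since the first p symbols of w are all 0's and |xy| ≤ p, y lies entirely in the leading 0-block: y = 0^k for some k with 1 ≤ k ≤ p.
Consider xy^0z = xz = 0^{p-k} 1^p. Since k ≥ 1, the 0-count p-k is less than p, so i ≥ j fails; thus xz ∉ L.
This contradicts the pumping lemma, so L is not regular.

0^{p-k} 1^p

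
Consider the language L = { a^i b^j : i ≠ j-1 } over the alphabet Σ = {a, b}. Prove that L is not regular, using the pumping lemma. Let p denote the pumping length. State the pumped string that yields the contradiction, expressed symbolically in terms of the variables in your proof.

Suppose for contradiction that L is regular, and let p be the pumping length.
Choose w = a^p b^{p+p!+1}. Since p ≠ (p+p!+1)-1 = p+p!, w ∈ L; and |w| ≥ p.
By the pumping lemma, w = xyz with |xy| ≤ p and y is nonempty.
The first p characters of w are a's, so xy (and hence y) consists only of a's. Write y = a^k, 1 ≤ k ≤ p.
Since 1 ≤ k ≤ p, k divides p!; set t = 1 + p!/k. Then xy^t z has p + (p!/k)·k = p + p! copies of a. Now the a-count is p+p! and (b-count)-1 = (p+p!+1)-1 = p+p!, so i ≠ j-1 fails. So xy^t z = a^{p+p!} b^{p+p!+1} ∉ L.
This contradicts the pumping lemma, so L is not regular.

a^{p+p!} b^{p+p!+1}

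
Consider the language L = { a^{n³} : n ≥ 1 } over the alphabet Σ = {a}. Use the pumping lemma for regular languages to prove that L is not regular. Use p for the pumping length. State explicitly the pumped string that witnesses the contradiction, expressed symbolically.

a^{p³+k}

Toward a contradiction, assume L is regular with pumping length p.
Take w = a^{p³} ∈ L with |w| = p³ ≥ p.
The pumping lemma gives a decomposition w = xyz where |xy| ≤ p and y is nonempty.
Then y = a^k for some k with 1 ≤ k ≤ p.
Pump with i = 2: xy^2z = a^{p³+k}. Since 1 ≤ k ≤ p, p³ < p³+k ≤ p³+p < p³+3p²+3p+1 = (p+1)³, so p³+k is not a perfect cube. So xy^2z ∉ L.
This is a contradiction; hence L is not regular.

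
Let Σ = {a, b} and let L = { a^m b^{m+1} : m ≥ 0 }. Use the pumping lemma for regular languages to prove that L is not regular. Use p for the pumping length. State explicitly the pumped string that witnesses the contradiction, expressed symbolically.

a^{p+k} b^{p+1}

Toward a contradiction, assume L is regular with pumping length p.
Choose w = a^p b^{p+1}, which is in L with |w| = 2p+1 ≥ p.
The pumping lemma gives a decomposition w = xyz where |xy| ≤ p and y is nonempty.
Because |xy| ≤ p and w begins with p copies of a, we have y = a^k with 1 ≤ k ≤ p.
Pump with i = 2: xy^2z = a^{p+k} b^{p+1}. For this to lie in L we would need p+1 = (p+k)+1, which forces k = 0. But k ≥ 1, so xy^2z ∉ L.
Contradiction. Therefore L is not regular.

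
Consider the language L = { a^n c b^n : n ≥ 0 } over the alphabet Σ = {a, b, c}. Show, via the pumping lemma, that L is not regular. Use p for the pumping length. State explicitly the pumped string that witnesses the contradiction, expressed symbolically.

Assume L is regular. Let p be the pumping length given by the pumping lemma.
Take w = a^p c b^p ∈ L with |w| = 2p+1 ≥ p.
The pumping lemma gives a decomposition w = xyz where |xy| ≤ p and |y| > 0.
The first p characters of w are a's, so xy (and hence y) consists only of a's. Write y = a^k, 1 ≤ k ≤ p.
Pump with i = 2: xy^2z = a^{p+k} c b^p, which would require p+k = p. But k ≥ 1, so xy^2z ∉ L.
This is a contradiction; hence L is not regular.

a^{p+k} c b^p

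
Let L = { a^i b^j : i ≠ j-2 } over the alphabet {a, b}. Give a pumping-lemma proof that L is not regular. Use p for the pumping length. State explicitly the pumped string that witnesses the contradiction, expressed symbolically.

Assume L is regular; let p be its pumping constant.
Choose w = a^p b^{p+p!+2}. Since p ≠ (p+p!+2)-2 = p+p!, w ∈ L; and |w| ≥ p.
The pumping lemma gives a decomposition w = xyz where |xy| ≤ p and |y| > 0.
Because |xy| ≤ p and w begins with p copies of a, we have y = a^k with 1 ≤ k ≤ p.
Since 1 ≤ k ≤ p, k divides p!; set t = 1 + p!/k. Then xy^t z has p + (p!/k)·k = p + p! copies of a. Now the a-count is p+p! and (b-count)-2 = (p+p!+2)-2 = p+p!, so i ≠ j-2 fails. So xy^t z = a^{p+p!} b^{p+p!+2} ∉ L.
This contradicts the pumping lemma, so L is not regular.

a^{p+p!} b^{p+p!+2}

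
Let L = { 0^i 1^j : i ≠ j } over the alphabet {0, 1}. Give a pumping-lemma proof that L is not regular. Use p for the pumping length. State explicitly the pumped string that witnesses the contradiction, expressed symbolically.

Assume L is regular. Let p be the pumping length given by the pumping lemma.
Choose w = 0^p 1^{p+p!}. Since p ≠ p+p!, w ∈ L; and |w| ≥ p.
The pumping lemma gives a decomposition w = xyz where |xy| ≤ p and y is nonempty.
Since the first p symbols of w are all 0's and |xy| ≤ p, y lies entirely in the leading 0-block: y = 0^k for some k with 1 ≤ k ≤ p.
Since 1 ≤ k ≤ p, k divides p!; set t = 1 + p!/k. Then xy^t z has p + (p!/k)·k = p + p! copies of 0. Now the 0-count equals the 1-count, so i ≠ j fails. So xy^t z = 0^{p+p!} 1^{p+p!} ∉ L.
This contradicts the pumping lemma, so L is not regular.

0^{p+p!} 1^{p+p!}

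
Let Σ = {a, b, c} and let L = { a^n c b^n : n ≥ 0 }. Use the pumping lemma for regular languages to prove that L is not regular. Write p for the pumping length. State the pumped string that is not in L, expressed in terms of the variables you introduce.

a^{p+k} c b^p

Assume L is regular; let p be its pumping constant.
Take w = a^p c b^p ∈ L with |w| = 2p+1 ≥ p.
The pumping lemma gives a decomposition w = xyz where |xy| ≤ p and y is nonempty.
Since the first p symbols of w are all a's and |xy| ≤ p, y lies entirely in the leading a-block: y = a^k for some k with 1 ≤ k ≤ p.
Pump with i = 2: xy^2z = a^{p+k} c b^p, which would require p+k = p. But k ≥ 1, so xy^2z ∉ L.
This contradicts the pumping lemma, so L is not regular.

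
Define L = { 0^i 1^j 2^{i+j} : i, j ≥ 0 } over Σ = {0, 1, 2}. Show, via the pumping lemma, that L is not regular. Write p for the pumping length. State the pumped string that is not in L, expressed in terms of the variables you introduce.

0^{p+k} 1^p 2^{2p}

Suppose for contradiction that L is regular, and let p be the pumping length.
Take w = 0^p 1^p 2^{2p} ∈ L (with i=j=p, i+j=2p), |w| = 4p ≥ p.
The pumping lemma gives a decomposition w = xyz where |xy| ≤ p and |y| ≥ 1.
The first p characters of w are 0's, so xy (and hence y) consists only of 0's. Write y = 0^k, 1 ≤ k ≤ p.
Consider xy^2z = 0^{p+k} 1^p 2^{2p}. Now the 0- and 1-counts sum to 2p+k, but the 2-count is 2p ≠ 2p+k. So xy^2z ∉ L.
This contradicts the pumping lemma, so L is not regular.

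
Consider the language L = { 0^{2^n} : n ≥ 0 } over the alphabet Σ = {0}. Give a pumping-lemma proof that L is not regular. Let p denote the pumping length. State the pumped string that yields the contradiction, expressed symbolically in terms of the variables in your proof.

Assume L is regular; let p be its pumping constant.
Take w = 0^{2^p} ∈ L with |w| = 2^p ≥ p.
By the pumping lemma, w = xyz with |xy| ≤ p and |y| ≥ 1.
Then y = 0^k for some k with 1 ≤ k ≤ p.
Pump with i = 2: xy^2z = 0^{2^p+k}. Since 1 ≤ k ≤ p < 2^p, we have 2^p < 2^p+k < 2^{p+1}, so 2^p+k is not a power of 2. So xy^2z ∉ L.
Contradiction. Therefore L is not regular.

0^{2^p+k}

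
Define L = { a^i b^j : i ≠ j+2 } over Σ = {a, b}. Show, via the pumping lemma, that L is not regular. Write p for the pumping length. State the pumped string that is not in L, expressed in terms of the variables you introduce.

a^{p+p!} b^{p+p!-2}

Toward a contradiction, assume L is regular with pumping length p.
Choose w = a^p b^{p+p!-2}. Since p ≠ (p+p!-2)+2 = p+p!, w ∈ L; and |w| ≥ p.
Write w = xyz as guaranteed by the lemma, with |xy| ≤ p and y is nonempty.
Because |xy| ≤ p and w begins with p copies of a, we have y = a^k with 1 ≤ k ≤ p.
Since 1 ≤ k ≤ p, k divides p!; set t = 1 + p!/k. Then xy^t z has p + (p!/k)·k = p + p! copies of a. Now the a-count is p+p! and (b-count)+2 = (p+p!-2)+2 = p+p!, so i ≠ j+2 fails. So xy^t z = a^{p+p!} b^{p+p!-2} ∉ L.
Contradiction. Therefore L is not regular.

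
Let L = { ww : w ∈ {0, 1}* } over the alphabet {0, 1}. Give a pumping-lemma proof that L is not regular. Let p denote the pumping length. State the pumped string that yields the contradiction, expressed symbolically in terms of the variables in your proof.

0^{p+k} 1^p 0^p 1^p

Assume L is regular. Let p be the pumping length given by the pumping lemma.
Take w = 0^p 1^p 0^p 1^p = uu where u = 0^p1^p; then w ∈ L and |w| = 4p ≥ p.
By the pumping lemma, w = xyz with |xy| ≤ p and |y| > 0.
Because |xy| ≤ p and w begins with p copies of 0, we have y = 0^k with 1 ≤ k ≤ p.
Pump with i = 2: xy^2z = 0^{p+k} 1^p 0^p 1^p, of length 4p+k. Suppose this equals vv. The string starts with 0 and ends with 1, so v does too; thus the boundary between the two copies of v is a 1→0 transition. There is exactly one such transition, at position 2p+k, so |v| = 2p+k and |vv| = 4p+2k ≠ 4p+k since k ≥ 1. So xy^2z ∉ L.
Contradiction. Therefore L is not regular.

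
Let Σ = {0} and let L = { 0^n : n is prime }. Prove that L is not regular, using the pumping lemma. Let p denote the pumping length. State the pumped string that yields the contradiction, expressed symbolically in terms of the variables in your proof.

Assume L is regular; let p be its pumping constant.
Let q be a prime with q ≥ p+2 (infinitely many primes exist), and take w = 0^q ∈ L with |w| = q ≥ p.
Write w = xyz as guaranteed by the lemma, with |xy| ≤ p and y is nonempty.
Then y = 0^k for some k with 1 ≤ k ≤ p.
Since 1 ≤ k ≤ p, |xz| = q-k. Pump with i = q+1: |xy^{q+1}z| = (q-k)+(q+1)k = q+qk = q(1+k), which is composite (both factors ≥ 2). So xy^{q+1}z = 0^{q(1+k)} ∉ L.
Contradiction. Therefore L is not regular.

0^{q(1+k)}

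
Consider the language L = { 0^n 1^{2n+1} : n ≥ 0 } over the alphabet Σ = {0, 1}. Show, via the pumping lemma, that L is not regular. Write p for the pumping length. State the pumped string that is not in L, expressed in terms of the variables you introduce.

Toward a contradiction, assume L is regular with pumping length p.
Let w = 0^p 1^{2p+1} ∈ L; note |w| = 3p+1 ≥ p.
The pumping lemma gives a decomposition w = xyz where |xy| ≤ p and |y| ≥ 1.
Because |xy| ≤ p and w begins with p copies of 0, we have y = 0^k with 1 ≤ k ≤ p.
Pump with i = 2: xy^2z = 0^{p+k} 1^{2p+1}. For this to lie in L we would need 2p+1 = 2(p+k)+1, which forces k = 0. But k ≥ 1, so xy^2z ∉ L.
This is a contradiction; hence L is not regular.

0^{p+k} 1^{2p+1}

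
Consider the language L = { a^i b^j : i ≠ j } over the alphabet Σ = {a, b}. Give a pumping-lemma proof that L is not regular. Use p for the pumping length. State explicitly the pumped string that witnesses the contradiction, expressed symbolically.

a^{p+p!} b^{p+p!}

Toward a contradiction, assume L is regular with pumping length p.
Choose w = a^p b^{p+p!}. Since p ≠ p+p!, w ∈ L; and |w| ≥ p.
Write w = xyz as guaranteed by the lemma, with |xy| ≤ p and y is nonempty.
The first p characters of w are a's, so xy (and hence y) consists only of a's. Write y = a^k, 1 ≤ k ≤ p.
Since 1 ≤ k ≤ p, k divides p!; set t = 1 + p!/k. Then xy^t z has p + (p!/k)·k = p + p! copies of a. Now the a-count equals the b-count, so i ≠ j fails. So xy^t z = a^{p+p!} b^{p+p!} ∉ L.
This contradicts the pumping lemma, so L is not regular.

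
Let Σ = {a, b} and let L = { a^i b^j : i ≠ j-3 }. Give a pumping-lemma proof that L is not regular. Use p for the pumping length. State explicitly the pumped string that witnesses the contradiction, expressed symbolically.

Suppose for contradiction that L is regular, and let p be the pumping length.
Choose w = a^p b^{p+p!+3}. Since p ≠ (p+p!+3)-3 = p+p!, w ∈ L; and |w| ≥ p.
By the pumping lemma, w = xyz with |xy| ≤ p and |y| > 0.
Since the first p symbols of w are all a's and |xy| ≤ p, y lies entirely in the leading a-block: y = a^k for some k with 1 ≤ k ≤ p.
Since 1 ≤ k ≤ p, k divides p!; set t = 1 + p!/k. Then xy^t z has p + (p!/k)·k = p + p! copies of a. Now the a-count is p+p! and (b-count)-3 = (p+p!+3)-3 = p+p!, so i ≠ j-3 fails. So xy^t z = a^{p+p!} b^{p+p!+3} ∉ L.
This contradicts the pumping lemma, so L is not regular.

a^{p+p!} b^{p+p!+3}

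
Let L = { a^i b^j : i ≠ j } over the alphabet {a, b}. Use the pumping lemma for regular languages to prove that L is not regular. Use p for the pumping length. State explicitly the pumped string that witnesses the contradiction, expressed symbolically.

Suppose for contradiction that L is regular, and let p be the pumping length.
Choose w = a^p b^{p+p!}. Since p ≠ p+p!, w ∈ L; and |w| ≥ p.
Write w = xyz as guaranteed by the lemma, with |xy| ≤ p and |y| ≥ 1.
The first p characters of w are a's, so xy (and hence y) consists only of a's. Write y = a^k, 1 ≤ k ≤ p.
Since 1 ≤ k ≤ p, k divides p!; set t = 1 + p!/k. Then xy^t z has p + (p!/k)·k = p + p! copies of a. Now the a-count equals the b-count, so i ≠ j fails. So xy^t z = a^{p+p!} b^{p+p!} ∉ L.
Contradiction. Therefore L is not regular.

a^{p+p!} b^{p+p!}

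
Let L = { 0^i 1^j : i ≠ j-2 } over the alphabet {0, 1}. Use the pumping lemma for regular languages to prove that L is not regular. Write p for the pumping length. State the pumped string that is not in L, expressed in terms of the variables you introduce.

0^{p+p!} 1^{p+p!+2}

Suppose for contradiction that L is regular, and let p be the pumping length.
Choose w = 0^p 1^{p+p!+2}. Since p ≠ (p+p!+2)-2 = p+p!, w ∈ L; and |w| ≥ p.
The pumping lemma gives a decomposition w = xyz where |xy| ≤ p and |y| ≥ 1.
Because |xy| ≤ p and w begins with p copies of 0, we have y = 0^k with 1 ≤ k ≤ p.
Since 1 ≤ k ≤ p, k divides p!; set t = 1 + p!/k. Then xy^t z has p + (p!/k)·k = p + p! copies of 0. Now the 0-count is p+p! and (1-count)-2 = (p+p!+2)-2 = p+p!, so i ≠ j-2 fails. So xy^t z = 0^{p+p!} 1^{p+p!+2} ∉ L.
This is a contradiction; hence L is not regular.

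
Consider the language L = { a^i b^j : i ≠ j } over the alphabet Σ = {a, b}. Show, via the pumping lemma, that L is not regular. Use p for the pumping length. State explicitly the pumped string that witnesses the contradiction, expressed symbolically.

Suppose for contradiction that L is regular, and let p be the pumping length.
Choose w = a^p b^{p+p!}. Since p ≠ p+p!, w ∈ L; and |w| ≥ p.
By the pumping lemma, w = xyz with |xy| ≤ p and |y| ≥ 1.
Since the first p symbols of w are all a's and |xy| ≤ p, y lies entirely in the leading a-block: y = a^k for some k with 1 ≤ k ≤ p.
Since 1 ≤ k ≤ p, k divides p!; set t = 1 + p!/k. Then xy^t z has p + (p!/k)·k = p + p! copies of a. Now the a-count equals the b-count, so i ≠ j fails. So xy^t z = a^{p+p!} b^{p+p!} ∉ L.
This contradicts the pumping lemma, so L is not regular.

a^{p+p!} b^{p+p!}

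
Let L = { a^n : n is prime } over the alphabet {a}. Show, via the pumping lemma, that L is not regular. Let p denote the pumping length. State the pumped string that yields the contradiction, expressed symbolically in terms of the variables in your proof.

a^{q(1+k)}

Suppose for contradiction that L is regular, and let p be the pumping length.
Let q be a prime with q ≥ p+2 (infinitely many primes exist), and take w = a^q ∈ L with |w| = q ≥ p.
The pumping lemma gives a decomposition w = xyz where |xy| ≤ p and |y| ≥ 1.
Then y = a^k for some k with 1 ≤ k ≤ p.
Since 1 ≤ k ≤ p, |xz| = q-k. Pump with i = q+1: |xy^{q+1}z| = (q-k)+(q+1)k = q+qk = q(1+k), which is composite (both factors ≥ 2). So xy^{q+1}z = a^{q(1+k)} ∉ L.
Contradiction. Therefore L is not regular.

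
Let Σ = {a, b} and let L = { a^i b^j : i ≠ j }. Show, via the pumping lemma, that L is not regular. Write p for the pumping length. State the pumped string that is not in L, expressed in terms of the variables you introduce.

Assume L is regular. Let p be the pumping length given by the pumping lemma.
Choose w = a^p b^{p+p!}. Since p ≠ p+p!, w ∈ L; and |w| ≥ p.
The pumping lemma gives a decomposition w = xyz where |xy| ≤ p and y is nonempty.
Since the first p symbols of w are all a's and |xy| ≤ p, y lies entirely in the leading a-block: y = a^k for some k with 1 ≤ k ≤ p.
Since 1 ≤ k ≤ p, k divides p!; set t = 1 + p!/k. Then xy^t z has p + (p!/k)·k = p + p! copies of a. Now the a-count equals the b-count, so i ≠ j fails. So xy^t z = a^{p+p!} b^{p+p!} ∉ L.
This contradicts the pumping lemma, so L is not regular.

a^{p+p!} b^{p+p!}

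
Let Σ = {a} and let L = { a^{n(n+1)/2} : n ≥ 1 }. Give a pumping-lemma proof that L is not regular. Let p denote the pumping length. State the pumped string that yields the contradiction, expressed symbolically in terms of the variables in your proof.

Assume L is regular. Let p be the pumping length given by the pumping lemma.
Take w = a^{p(p+1)/2} ∈ L with |w| = p(p+1)/2 ≥ p.
The pumping lemma gives a decomposition w = xyz where |xy| ≤ p and |y| > 0.
Then y = a^k for some k with 1 ≤ k ≤ p.
Pump with i = 2: xy^2z = a^{p(p+1)/2+k}. Since 1 ≤ k ≤ p, p(p+1)/2 < p(p+1)/2+k ≤ p(p+1)/2+p < (p+1)(p+2)/2, so p(p+1)/2+k is strictly between consecutive triangular numbers. So xy^2z ∉ L.
This is a contradiction; hence L is not regular.

a^{p(p+1)/2+k}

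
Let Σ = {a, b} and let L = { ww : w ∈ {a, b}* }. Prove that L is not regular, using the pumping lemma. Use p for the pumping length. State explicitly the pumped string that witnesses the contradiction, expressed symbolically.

a^{p+k} b^p a^p b^p

Suppose for contradiction that L is regular, and let p be the pumping length.
Take w = a^p b^p a^p b^p = uu where u = a^pb^p; then w ∈ L and |w| = 4p ≥ p.
Write w = xyz as guaranteed by the lemma, with |xy| ≤ p and |y| > 0.
Since the first p symbols of w are all a's and |xy| ≤ p, y lies entirely in the leading a-block: y = a^k for some k with 1 ≤ k ≤ p.
Pump with i = 2: xy^2z = a^{p+k} b^p a^p b^p, of length 4p+k. Suppose this equals vv. The string starts with a and ends with b, so v does too; thus the boundary between the two copies of v is a b→a transition. There is exactly one such transition, at position 2p+k, so |v| = 2p+k and |vv| = 4p+2k ≠ 4p+k since k ≥ 1. So xy^2z ∉ L.
This is a contradiction; hence L is not regular.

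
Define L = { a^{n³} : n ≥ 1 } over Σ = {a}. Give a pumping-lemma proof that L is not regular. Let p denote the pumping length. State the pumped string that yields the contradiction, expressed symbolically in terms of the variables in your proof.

Suppose for contradiction that L is regular, and let p be the pumping length.
Take w = a^{p³} ∈ L with |w| = p³ ≥ p.
By the pumping lemma, w = xyz with |xy| ≤ p and |y| ≥ 1.
Then y = a^k for some k with 1 ≤ k ≤ p.
Pump with i = 2: xy^2z = a^{p³+k}. Since 1 ≤ k ≤ p, p³ < p³+k ≤ p³+p < p³+3p²+3p+1 = (p+1)³, so p³+k is not a perfect cube. So xy^2z ∉ L.
This contradicts the pumping lemma, so L is not regular.

a^{p³+k}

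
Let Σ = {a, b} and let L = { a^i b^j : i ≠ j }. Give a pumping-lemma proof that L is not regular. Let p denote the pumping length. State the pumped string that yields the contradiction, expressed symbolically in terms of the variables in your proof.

a^{p+p!} b^{p+p!}

Assume L is regular; let p be its pumping constant.
Choose w = a^p b^{p+p!}. Since p ≠ p+p!, w ∈ L; and |w| ≥ p.
The pumping lemma gives a decomposition w = xyz where |xy| ≤ p and |y| ≥ 1.
The first p characters of w are a's, so xy (and hence y) consists only of a's. Write y = a^k, 1 ≤ k ≤ p.
Since 1 ≤ k ≤ p, k divides p!; set t = 1 + p!/k. Then xy^t z has p + (p!/k)·k = p + p! copies of a. Now the a-count equals the b-count, so i ≠ j fails. So xy^t z = a^{p+p!} b^{p+p!} ∉ L.
Contradiction. Therefore L is not regular.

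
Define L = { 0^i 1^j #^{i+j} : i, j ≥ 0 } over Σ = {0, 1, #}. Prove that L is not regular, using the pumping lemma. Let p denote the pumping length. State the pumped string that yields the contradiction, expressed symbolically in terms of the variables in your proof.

0^{p+k} 1^p #^{2p}

Suppose for contradiction that L is regular, and let p be the pumping length.
Take w = 0^p 1^p #^{2p} ∈ L (with i=j=p, i+j=2p), |w| = 4p ≥ p.
By the pumping lemma, w = xyz with |xy| ≤ p and y is nonempty.
The first p characters of w are 0's, so xy (and hence y) consists only of 0's. Write y = 0^k, 1 ≤ k ≤ p.
Consider xy^2z = 0^{p+k} 1^p #^{2p}. Now the 0- and 1-counts sum to 2p+k, but the #-count is 2p ≠ 2p+k. So xy^2z ∉ L.
This contradicts the pumping lemma, so L is not regular.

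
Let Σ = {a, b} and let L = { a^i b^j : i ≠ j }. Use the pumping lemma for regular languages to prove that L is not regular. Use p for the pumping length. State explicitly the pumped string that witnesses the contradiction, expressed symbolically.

Assume L is regular. Let p be the pumping length given by the pumping lemma.
Choose w = a^p b^{p+p!}. Since p ≠ p+p!, w ∈ L; and |w| ≥ p.
The pumping lemma gives a decomposition w = xyz where |xy| ≤ p and |y| ≥ 1.
Because |xy| ≤ p and w begins with p copies of a, we have y = a^k with 1 ≤ k ≤ p.
Since 1 ≤ k ≤ p, k divides p!; set t = 1 + p!/k. Then xy^t z has p + (p!/k)·k = p + p! copies of a. Now the a-count equals the b-count, so i ≠ j fails. So xy^t z = a^{p+p!} b^{p+p!} ∉ L.
This contradicts the pumping lemma, so L is not regular.

a^{p+p!} b^{p+p!}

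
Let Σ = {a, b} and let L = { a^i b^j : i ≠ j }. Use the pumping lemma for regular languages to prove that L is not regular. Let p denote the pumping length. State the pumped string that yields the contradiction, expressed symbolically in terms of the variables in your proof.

Toward a contradiction, assume L is regular with pumping length p.
Choose w = a^p b^{p+p!}. Since p ≠ p+p!, w ∈ L; and |w| ≥ p.
By the pumping lemma, w = xyz with |xy| ≤ p and |y| > 0.
The first p characters of w are a's, so xy (and hence y) consists only of a's. Write y = a^k, 1 ≤ k ≤ p.
Since 1 ≤ k ≤ p, k divides p!; set t = 1 + p!/k. Then xy^t z has p + (p!/k)·k = p + p! copies of a. Now the a-count equals the b-count, so i ≠ j fails. So xy^t z = a^{p+p!} b^{p+p!} ∉ L.
This is a contradiction; hence L is not regular.

a^{p+p!} b^{p+p!}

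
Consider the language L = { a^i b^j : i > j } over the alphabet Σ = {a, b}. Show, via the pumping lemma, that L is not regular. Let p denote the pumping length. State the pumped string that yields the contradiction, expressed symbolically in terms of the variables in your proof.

a^{p+1-k} b^p

Assume L is regular. Let p be the pumping length given by the pumping lemma.
Choose w = a^{p+1} b^p ∈ L, with |w| = 2p+1 ≥ p.
By the pumping lemma, w = xyz with |xy| ≤ p and |y| ≥ 1.
Since the first p symbols of w are all a's and |xy| ≤ p, y lies entirely in the leading a-block: y = a^k for some k with 1 ≤ k ≤ p.
Consider xy^0z = xz = a^{p+1-k} b^p. Since k ≥ 1, the a-count p+1-k is at most p, so i > j fails; thus xz ∉ L.
This is a contradiction; hence L is not regular.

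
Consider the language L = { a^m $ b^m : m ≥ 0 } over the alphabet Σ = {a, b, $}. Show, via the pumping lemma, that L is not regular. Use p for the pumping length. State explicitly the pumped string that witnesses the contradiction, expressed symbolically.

a^{p+k} $ b^p

Assume L is regular. Let p be the pumping length given by the pumping lemma.
Take w = a^p $ b^p ∈ L with |w| = 2p+1 ≥ p.
Write w = xyz as guaranteed by the lemma, with |xy| ≤ p and |y| > 0.
The first p characters of w are a's, so xy (and hence y) consists only of a's. Write y = a^k, 1 ≤ k ≤ p.
Pump with i = 2: xy^2z = a^{p+k} $ b^p, which would require p+k = p. But k ≥ 1, so xy^2z ∉ L.
Contradiction. Therefore L is not regular.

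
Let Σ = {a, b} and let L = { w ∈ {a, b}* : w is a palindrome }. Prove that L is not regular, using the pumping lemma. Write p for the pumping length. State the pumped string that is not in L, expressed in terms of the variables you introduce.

Assume L is regular. Let p be the pumping length given by the pumping lemma.
Take w = a^p b a^p, a palindrome of length 2p+1 ≥ p.
The pumping lemma gives a decomposition w = xyz where |xy| ≤ p and y is nonempty.
Since the first p symbols of w are all a's and |xy| ≤ p, y lies entirely in the leading a-block: y = a^k for some k with 1 ≤ k ≤ p.
Pump with i = 2: xy^2z = a^{p+k} b a^p. Its reverse is a^p b a^{p+k}, which differs from xy^2z since k ≥ 1. So xy^2z is not a palindrome and xy^2z ∉ L.
This contradicts the pumping lemma, so L is not regular.

a^{p+k} b a^p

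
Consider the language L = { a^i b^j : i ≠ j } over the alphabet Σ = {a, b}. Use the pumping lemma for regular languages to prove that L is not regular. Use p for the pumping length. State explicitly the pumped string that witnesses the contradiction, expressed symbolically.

Assume L is regular; let p be its pumping constant.
Choose w = a^p b^{p+p!}. Since p ≠ p+p!, w ∈ L; and |w| ≥ p.
The pumping lemma gives a decomposition w = xyz where |xy| ≤ p and |y| ≥ 1.
The first p characters of w are a's, so xy (and hence y) consists only of a's. Write y = a^k, 1 ≤ k ≤ p.
Since 1 ≤ k ≤ p, k divides p!; set t = 1 + p!/k. Then xy^t z has p + (p!/k)·k = p + p! copies of a. Now the a-count equals the b-count, so i ≠ j fails. So xy^t z = a^{p+p!} b^{p+p!} ∉ L.
Contradiction. Therefore L is not regular.

a^{p+p!} b^{p+p!}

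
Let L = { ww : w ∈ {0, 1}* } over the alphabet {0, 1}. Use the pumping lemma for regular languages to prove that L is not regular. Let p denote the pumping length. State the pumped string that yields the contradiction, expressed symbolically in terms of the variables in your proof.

0^{p+k} 1^p 0^p 1^p

Toward a contradiction, assume L is regular with pumping length p.
Take w = 0^p 1^p 0^p 1^p = uu where u = 0^p1^p; then w ∈ L and |w| = 4p ≥ p.
By the pumping lemma, w = xyz with |xy| ≤ p and |y| ≥ 1.
Because |xy| ≤ p and w begins with p copies of 0, we have y = 0^k with 1 ≤ k ≤ p.
Pump with i = 2: xy^2z = 0^{p+k} 1^p 0^p 1^p, of length 4p+k. Suppose this equals vv. The string starts with 0 and ends with 1, so v does too; thus the boundary between the two copies of v is a 1→0 transition. There is exactly one such transition, at position 2p+k, so |v| = 2p+k and |vv| = 4p+2k ≠ 4p+k since k ≥ 1. So xy^2z ∉ L.
Contradiction. Therefore L is not regular.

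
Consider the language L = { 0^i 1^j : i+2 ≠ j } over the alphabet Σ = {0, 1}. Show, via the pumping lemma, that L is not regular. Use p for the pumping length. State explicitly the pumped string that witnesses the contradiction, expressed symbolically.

0^{p+p!} 1^{p+p!+2}

Assume L is regular. Let p be the pumping length given by the pumping lemma.
Choose w = 0^p 1^{p+p!+2}. Since p ≠ (p+p!+2)-2 = p+p!, w ∈ L; and |w| ≥ p.
By the pumping lemma, w = xyz with |xy| ≤ p and |y| > 0.
Since the first p symbols of w are all 0's and |xy| ≤ p, y lies entirely in the leading 0-block: y = 0^k for some k with 1 ≤ k ≤ p.
Since 1 ≤ k ≤ p, k divides p!; set t = 1 + p!/k. Then xy^t z has p + (p!/k)·k = p + p! copies of 0. Now the 0-count is p+p! and (1-count)-2 = (p+p!+2)-2 = p+p!, so i+2 ≠ j fails. So xy^t z = 0^{p+p!} 1^{p+p!+2} ∉ L.
This contradicts the pumping lemma, so L is not regular.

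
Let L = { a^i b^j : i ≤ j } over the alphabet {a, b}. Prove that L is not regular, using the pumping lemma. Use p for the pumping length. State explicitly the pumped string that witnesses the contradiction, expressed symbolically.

a^{p+k} b^p

Toward a contradiction, assume L is regular with pumping length p.
Choose w = a^p b^p ∈ L, with |w| = 2p ≥ p.
Write w = xyz as guaranteed by the lemma, with |xy| ≤ p and |y| ≥ 1.
The first p characters of w are a's, so xy (and hence y) consists only of a's. Write y = a^k, 1 ≤ k ≤ p.
Consider xy^2z = a^{p+k} b^p. Since k ≥ 1, the a-count p+k exceeds the b-count p, so i ≤ j fails; thus xy^2z ∉ L.
This contradicts the pumping lemma, so L is not regular.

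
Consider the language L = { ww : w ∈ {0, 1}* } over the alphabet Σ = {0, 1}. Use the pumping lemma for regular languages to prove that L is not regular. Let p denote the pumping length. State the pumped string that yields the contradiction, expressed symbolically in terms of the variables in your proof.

0^{p+k} 1^p 0^p 1^p

Toward a contradiction, assume L is regular with pumping length p.
Take w = 0^p 1^p 0^p 1^p = uu where u = 0^p1^p; then w ∈ L and |w| = 4p ≥ p.
Write w = xyz as guaranteed by the lemma, with |xy| ≤ p and |y| ≥ 1.
Since the first p symbols of w are all 0's and |xy| ≤ p, y lies entirely in the leading 0-block: y = 0^k for some k with 1 ≤ k ≤ p.
Pump with i = 2: xy^2z = 0^{p+k} 1^p 0^p 1^p, of length 4p+k. Suppose this equals vv. The string starts with 0 and ends with 1, so v does too; thus the boundary between the two copies of v is a 1→0 transition. There is exactly one such transition, at position 2p+k, so |v| = 2p+k and |vv| = 4p+2k ≠ 4p+k since k ≥ 1. So xy^2z ∉ L.
Contradiction. Therefore L is not regular.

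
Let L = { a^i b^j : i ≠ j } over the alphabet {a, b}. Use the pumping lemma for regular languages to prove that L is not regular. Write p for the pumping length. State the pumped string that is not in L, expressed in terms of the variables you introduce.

Toward a contradiction, assume L is regular with pumping length p.
Choose w = a^p b^{p+p!}. Since p ≠ p+p!, w ∈ L; and |w| ≥ p.
The pumping lemma gives a decomposition w = xyz where |xy| ≤ p and |y| > 0.
Because |xy| ≤ p and w begins with p copies of a, we have y = a^k with 1 ≤ k ≤ p.
Since 1 ≤ k ≤ p, k divides p!; set t = 1 + p!/k. Then xy^t z has p + (p!/k)·k = p + p! copies of a. Now the a-count equals the b-count, so i ≠ j fails. So xy^t z = a^{p+p!} b^{p+p!} ∉ L.
This is a contradiction; hence L is not regular.

a^{p+p!} b^{p+p!}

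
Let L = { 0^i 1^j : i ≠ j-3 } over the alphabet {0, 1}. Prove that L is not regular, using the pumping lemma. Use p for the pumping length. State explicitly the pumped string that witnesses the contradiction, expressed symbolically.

Toward a contradiction, assume L is regular with pumping length p.
Choose w = 0^p 1^{p+p!+3}. Since p ≠ (p+p!+3)-3 = p+p!, w ∈ L; and |w| ≥ p.
Write w = xyz as guaranteed by the lemma, with |xy| ≤ p and |y| > 0.
Because |xy| ≤ p and w begins with p copies of 0, we have y = 0^k with 1 ≤ k ≤ p.
Since 1 ≤ k ≤ p, k divides p!; set t = 1 + p!/k. Then xy^t z has p + (p!/k)·k = p + p! copies of 0. Now the 0-count is p+p! and (1-count)-3 = (p+p!+3)-3 = p+p!, so i ≠ j-3 fails. So xy^t z = 0^{p+p!} 1^{p+p!+3} ∉ L.
Contradiction. Therefore L is not regular.

0^{p+p!} 1^{p+p!+3}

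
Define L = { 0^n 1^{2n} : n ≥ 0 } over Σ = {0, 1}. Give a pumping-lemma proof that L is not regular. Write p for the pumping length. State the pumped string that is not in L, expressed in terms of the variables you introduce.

0^{p+k} 1^{2p}

Assume L is regular. Let p be the pumping length given by the pumping lemma.
Let w = 0^p 1^{2p} ∈ L; note |w| = 3p ≥ p.
The pumping lemma gives a decomposition w = xyz where |xy| ≤ p and y is nonempty.
Since the first p symbols of w are all 0's and |xy| ≤ p, y lies entirely in the leading 0-block: y = 0^k for some k with 1 ≤ k ≤ p.
Pump with i = 2: xy^2z = 0^{p+k} 1^{2p}. For this to lie in L we would need 2p = 2(p+k), which forces k = 0. But k ≥ 1, so xy^2z ∉ L.
Contradiction. Therefore L is not regular.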